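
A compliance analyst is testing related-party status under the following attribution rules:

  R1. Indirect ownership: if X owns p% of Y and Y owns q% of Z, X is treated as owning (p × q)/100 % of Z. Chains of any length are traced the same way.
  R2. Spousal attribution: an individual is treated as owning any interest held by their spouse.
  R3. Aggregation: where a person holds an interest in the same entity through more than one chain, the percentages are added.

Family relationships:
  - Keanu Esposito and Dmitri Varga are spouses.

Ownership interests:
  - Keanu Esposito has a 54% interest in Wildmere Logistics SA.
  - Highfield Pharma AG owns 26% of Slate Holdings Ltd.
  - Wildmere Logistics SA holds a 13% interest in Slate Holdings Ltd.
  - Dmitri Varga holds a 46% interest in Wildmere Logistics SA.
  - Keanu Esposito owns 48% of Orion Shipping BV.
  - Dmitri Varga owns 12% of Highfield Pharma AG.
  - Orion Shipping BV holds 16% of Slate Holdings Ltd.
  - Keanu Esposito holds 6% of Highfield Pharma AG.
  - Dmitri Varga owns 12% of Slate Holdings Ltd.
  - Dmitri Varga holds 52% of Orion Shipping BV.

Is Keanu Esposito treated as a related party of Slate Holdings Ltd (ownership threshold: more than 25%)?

Yes

By spousal attribution (R2), Keanu Esposito is treated as also owning Dmitri Varga's interest in Highfield Pharma AG, giving 6% + 12% = 18%.
By spousal attribution (R2), Keanu Esposito is treated as also owning Dmitri Varga's interest in Orion Shipping BV, giving 48% + 52% = 100%.
By spousal attribution (R2), Keanu Esposito is treated as also owning Dmitri Varga's interest in Wildmere Logistics SA, giving 54% + 46% = 100%.
By spousal attribution (R2), Keanu Esposito is treated as owning Dmitri Varga's 12% interest in Slate Holdings Ltd.
Chain via Highfield Pharma AG (R1): 18% × 26% = 4.68% of Slate Holdings Ltd.
Chain via Orion Shipping BV (R1): 100% × 16% = 16% of Slate Holdings Ltd.
Chain via Wildmere Logistics SA (R1): 100% × 13% = 13% of Slate Holdings Ltd.
Direct interest in Slate Holdings Ltd: 12%.
Aggregating (R3): 4.68% + 16% + 13% + 12% = 45.68%.
45.68% exceeds the 25% threshold, so Keanu is a related party to Slate Holdings Ltd.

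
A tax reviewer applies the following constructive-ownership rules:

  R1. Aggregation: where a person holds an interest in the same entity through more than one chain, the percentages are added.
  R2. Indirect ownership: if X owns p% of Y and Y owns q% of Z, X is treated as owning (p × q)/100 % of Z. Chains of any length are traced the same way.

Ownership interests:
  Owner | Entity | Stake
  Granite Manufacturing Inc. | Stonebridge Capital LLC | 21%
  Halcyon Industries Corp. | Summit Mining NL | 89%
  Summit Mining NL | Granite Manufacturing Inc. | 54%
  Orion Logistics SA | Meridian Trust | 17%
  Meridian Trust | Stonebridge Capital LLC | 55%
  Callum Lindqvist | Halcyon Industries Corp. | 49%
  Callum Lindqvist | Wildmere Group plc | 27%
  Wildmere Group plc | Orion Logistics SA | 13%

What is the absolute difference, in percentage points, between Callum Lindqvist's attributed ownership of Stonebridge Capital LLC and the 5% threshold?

Chain via Wildmere Group plc → Orion Logistics SA → Meridian Trust (R2): 27% × 13% × 17% × 55% = 0.328185% of Stonebridge Capital LLC.
Chain via Halcyon Industries Corp. → Summit Mining NL → Granite Manufacturing Inc. (R2): 49% × 89% × 54% × 21% = 4.945374% of Stonebridge Capital LLC.
Aggregating (R1): 0.328185% + 4.945374% = 5.273559%.
5.273559% exceeds the 5% threshold by 0.273559 percentage points.

0.273559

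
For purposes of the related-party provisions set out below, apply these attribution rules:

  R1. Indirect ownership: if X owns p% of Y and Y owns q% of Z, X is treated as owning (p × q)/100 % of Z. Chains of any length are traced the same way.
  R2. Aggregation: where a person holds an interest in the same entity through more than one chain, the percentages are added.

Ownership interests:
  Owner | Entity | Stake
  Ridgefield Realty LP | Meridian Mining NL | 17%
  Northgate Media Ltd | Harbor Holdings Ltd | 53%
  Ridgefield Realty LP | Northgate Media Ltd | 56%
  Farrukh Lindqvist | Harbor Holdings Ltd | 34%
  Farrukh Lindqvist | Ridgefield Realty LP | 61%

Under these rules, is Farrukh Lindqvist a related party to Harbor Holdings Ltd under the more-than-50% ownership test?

Chain via Ridgefield Realty LP → Northgate Media Ltd (R1): 61% × 56% × 53% = 18.1048% of Harbor Holdings Ltd.
Direct interest in Harbor Holdings Ltd: 34%.
Aggregating (R2): 18.1048% + 34% = 52.1048%.
52.1048% exceeds the 50% threshold, so Farrukh is a related party to Harbor Holdings Ltd.

Yes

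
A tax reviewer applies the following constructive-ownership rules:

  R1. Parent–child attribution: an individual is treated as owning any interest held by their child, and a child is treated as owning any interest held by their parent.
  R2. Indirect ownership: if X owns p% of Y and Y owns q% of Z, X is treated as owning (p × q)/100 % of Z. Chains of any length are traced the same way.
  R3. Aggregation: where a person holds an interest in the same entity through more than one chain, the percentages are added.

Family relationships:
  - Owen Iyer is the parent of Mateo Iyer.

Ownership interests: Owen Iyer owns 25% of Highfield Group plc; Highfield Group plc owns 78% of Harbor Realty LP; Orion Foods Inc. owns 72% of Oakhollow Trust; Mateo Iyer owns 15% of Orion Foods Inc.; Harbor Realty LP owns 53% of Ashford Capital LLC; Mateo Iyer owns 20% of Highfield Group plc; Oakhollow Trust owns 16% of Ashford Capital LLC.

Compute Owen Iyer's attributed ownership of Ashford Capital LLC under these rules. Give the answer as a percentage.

20.331%

By parent–child attribution (R1), Owen Iyer is treated as also owning Mateo Iyer's interest in Highfield Group plc, giving 25% + 20% = 45%.
By parent–child attribution (R1), Owen Iyer is treated as owning Mateo Iyer's 15% interest in Orion Foods Inc.
Chain via Highfield Group plc → Harbor Realty LP (R2): 45% × 78% × 53% = 18.603% of Ashford Capital LLC.
Chain via Orion Foods Inc. → Oakhollow Trust (R2): 15% × 72% × 16% = 1.728% of Ashford Capital LLC.
Aggregating (R3): 18.603% + 1.728% = 20.331%.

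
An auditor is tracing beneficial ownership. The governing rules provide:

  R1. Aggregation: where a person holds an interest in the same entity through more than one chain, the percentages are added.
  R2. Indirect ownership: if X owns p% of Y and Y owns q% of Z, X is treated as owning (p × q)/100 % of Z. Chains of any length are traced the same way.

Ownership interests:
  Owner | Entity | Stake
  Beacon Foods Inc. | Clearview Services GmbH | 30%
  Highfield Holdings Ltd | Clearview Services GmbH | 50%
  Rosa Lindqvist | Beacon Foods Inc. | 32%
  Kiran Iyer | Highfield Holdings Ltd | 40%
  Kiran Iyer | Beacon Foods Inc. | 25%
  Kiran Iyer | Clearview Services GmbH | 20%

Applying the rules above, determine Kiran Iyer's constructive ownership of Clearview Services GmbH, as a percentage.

Chain via Highfield Holdings Ltd (R2): 40% × 50% = 20% of Clearview Services GmbH.
Chain via Beacon Foods Inc. (R2): 25% × 30% = 7.5% of Clearview Services GmbH.
Direct interest in Clearview Services GmbH: 20%.
Aggregating (R1): 20% + 7.5% + 20% = 47.5%.

47.5%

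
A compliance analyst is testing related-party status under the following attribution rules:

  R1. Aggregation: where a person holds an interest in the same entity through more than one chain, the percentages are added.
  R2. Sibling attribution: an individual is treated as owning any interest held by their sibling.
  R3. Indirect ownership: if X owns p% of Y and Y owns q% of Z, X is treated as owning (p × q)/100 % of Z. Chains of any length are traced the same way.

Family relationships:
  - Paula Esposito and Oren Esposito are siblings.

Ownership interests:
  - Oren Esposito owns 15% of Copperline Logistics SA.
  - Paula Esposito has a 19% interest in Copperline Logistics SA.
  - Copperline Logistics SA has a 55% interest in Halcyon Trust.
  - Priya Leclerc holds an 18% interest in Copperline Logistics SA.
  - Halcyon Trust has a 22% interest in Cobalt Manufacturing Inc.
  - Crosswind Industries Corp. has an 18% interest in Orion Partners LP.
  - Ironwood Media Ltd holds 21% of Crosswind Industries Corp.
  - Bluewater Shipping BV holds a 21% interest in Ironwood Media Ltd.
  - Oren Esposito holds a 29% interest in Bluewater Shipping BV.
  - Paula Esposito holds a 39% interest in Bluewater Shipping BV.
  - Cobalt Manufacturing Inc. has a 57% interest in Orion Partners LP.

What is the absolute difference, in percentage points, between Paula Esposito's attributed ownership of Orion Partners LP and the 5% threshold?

By sibling attribution (R2), Paula Esposito is treated as also owning Oren Esposito's interest in Bluewater Shipping BV, giving 39% + 29% = 68%.
By sibling attribution (R2), Paula Esposito is treated as also owning Oren Esposito's interest in Copperline Logistics SA, giving 19% + 15% = 34%.
Chain via Bluewater Shipping BV → Ironwood Media Ltd → Crosswind Industries Corp. (R3): 68% × 21% × 21% × 18% = 0.539784% of Orion Partners LP.
Chain via Copperline Logistics SA → Halcyon Trust → Cobalt Manufacturing Inc. (R3): 34% × 55% × 22% × 57% = 2.34498% of Orion Partners LP.
Aggregating (R1): 0.539784% + 2.34498% = 2.884764%.
2.884764% falls short of the 5% threshold by 2.115236 percentage points.

2.115236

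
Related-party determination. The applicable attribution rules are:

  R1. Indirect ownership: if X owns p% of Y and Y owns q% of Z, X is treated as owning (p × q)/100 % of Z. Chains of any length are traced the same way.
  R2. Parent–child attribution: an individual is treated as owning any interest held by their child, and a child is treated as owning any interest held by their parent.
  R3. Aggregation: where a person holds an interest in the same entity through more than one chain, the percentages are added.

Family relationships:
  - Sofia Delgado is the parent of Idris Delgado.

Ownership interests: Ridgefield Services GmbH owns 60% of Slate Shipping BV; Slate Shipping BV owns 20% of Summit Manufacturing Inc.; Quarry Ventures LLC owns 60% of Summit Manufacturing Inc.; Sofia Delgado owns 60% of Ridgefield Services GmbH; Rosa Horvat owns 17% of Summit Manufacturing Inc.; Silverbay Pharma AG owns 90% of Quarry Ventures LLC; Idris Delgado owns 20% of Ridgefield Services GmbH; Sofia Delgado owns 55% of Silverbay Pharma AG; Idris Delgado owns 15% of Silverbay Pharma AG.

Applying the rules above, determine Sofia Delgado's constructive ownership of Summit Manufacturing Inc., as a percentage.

47.4%

By parent–child attribution (R2), Sofia Delgado is treated as also owning Idris Delgado's interest in Silverbay Pharma AG, giving 55% + 15% = 70%.
By parent–child attribution (R2), Sofia Delgado is treated as also owning Idris Delgado's interest in Ridgefield Services GmbH, giving 60% + 20% = 80%.
Chain via Silverbay Pharma AG → Quarry Ventures LLC (R1): 70% × 90% × 60% = 37.8% of Summit Manufacturing Inc.
Chain via Ridgefield Services GmbH → Slate Shipping BV (R1): 80% × 60% × 20% = 9.6% of Summit Manufacturing Inc.
Aggregating (R3): 37.8% + 9.6% = 47.4%.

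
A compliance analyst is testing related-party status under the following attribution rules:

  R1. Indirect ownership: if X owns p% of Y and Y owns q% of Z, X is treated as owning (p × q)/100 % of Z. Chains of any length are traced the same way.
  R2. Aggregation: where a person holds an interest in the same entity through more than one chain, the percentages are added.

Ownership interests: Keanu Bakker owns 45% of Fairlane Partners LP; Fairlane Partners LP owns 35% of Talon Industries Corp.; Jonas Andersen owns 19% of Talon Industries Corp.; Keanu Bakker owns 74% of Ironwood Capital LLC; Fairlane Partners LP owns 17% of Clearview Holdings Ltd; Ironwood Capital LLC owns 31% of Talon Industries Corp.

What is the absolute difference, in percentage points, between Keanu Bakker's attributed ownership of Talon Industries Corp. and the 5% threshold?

33.69

Chain via Ironwood Capital LLC (R1): 74% × 31% = 22.94% of Talon Industries Corp.
Chain via Fairlane Partners LP (R1): 45% × 35% = 15.75% of Talon Industries Corp.
Aggregating (R2): 22.94% + 15.75% = 38.69%.
38.69% exceeds the 5% threshold by 33.69 percentage points.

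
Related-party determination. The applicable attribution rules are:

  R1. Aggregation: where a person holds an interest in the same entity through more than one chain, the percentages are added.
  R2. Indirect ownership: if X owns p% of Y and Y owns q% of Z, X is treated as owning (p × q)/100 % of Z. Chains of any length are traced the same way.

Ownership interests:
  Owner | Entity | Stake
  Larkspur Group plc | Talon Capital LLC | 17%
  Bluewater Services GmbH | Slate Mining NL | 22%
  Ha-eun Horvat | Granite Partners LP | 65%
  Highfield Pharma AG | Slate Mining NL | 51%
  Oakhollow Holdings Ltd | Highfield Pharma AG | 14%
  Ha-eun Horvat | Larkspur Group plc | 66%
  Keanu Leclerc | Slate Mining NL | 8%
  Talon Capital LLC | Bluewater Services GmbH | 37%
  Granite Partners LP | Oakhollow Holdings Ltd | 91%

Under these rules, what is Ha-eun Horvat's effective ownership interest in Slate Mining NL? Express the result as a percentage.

Chain via Granite Partners LP → Oakhollow Holdings Ltd → Highfield Pharma AG (R2): 65% × 91% × 14% × 51% = 4.22331% of Slate Mining NL.
Chain via Larkspur Group plc → Talon Capital LLC → Bluewater Services GmbH (R2): 66% × 17% × 37% × 22% = 0.913308% of Slate Mining NL.
Aggregating (R1): 4.22331% + 0.913308% = 5.136618%.

5.136618%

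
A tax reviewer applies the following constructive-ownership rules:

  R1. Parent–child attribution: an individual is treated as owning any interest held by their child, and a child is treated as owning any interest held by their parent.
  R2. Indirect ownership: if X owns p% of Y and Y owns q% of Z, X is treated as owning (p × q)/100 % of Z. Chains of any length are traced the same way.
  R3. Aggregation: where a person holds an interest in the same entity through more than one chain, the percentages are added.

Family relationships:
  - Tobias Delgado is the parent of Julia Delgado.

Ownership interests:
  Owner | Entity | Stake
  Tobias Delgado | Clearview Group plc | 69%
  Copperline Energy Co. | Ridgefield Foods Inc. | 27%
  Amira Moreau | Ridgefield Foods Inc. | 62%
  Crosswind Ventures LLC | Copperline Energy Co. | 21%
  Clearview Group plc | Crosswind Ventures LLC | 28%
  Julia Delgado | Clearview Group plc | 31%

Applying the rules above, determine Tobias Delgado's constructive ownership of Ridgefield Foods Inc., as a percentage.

By parent–child attribution (R1), Tobias Delgado is treated as also owning Julia Delgado's interest in Clearview Group plc, giving 69% + 31% = 100%.
Chain via Clearview Group plc → Crosswind Ventures LLC → Copperline Energy Co. (R2): 100% × 28% × 21% × 27% = 1.5876% of Ridgefield Foods Inc.

1.5876%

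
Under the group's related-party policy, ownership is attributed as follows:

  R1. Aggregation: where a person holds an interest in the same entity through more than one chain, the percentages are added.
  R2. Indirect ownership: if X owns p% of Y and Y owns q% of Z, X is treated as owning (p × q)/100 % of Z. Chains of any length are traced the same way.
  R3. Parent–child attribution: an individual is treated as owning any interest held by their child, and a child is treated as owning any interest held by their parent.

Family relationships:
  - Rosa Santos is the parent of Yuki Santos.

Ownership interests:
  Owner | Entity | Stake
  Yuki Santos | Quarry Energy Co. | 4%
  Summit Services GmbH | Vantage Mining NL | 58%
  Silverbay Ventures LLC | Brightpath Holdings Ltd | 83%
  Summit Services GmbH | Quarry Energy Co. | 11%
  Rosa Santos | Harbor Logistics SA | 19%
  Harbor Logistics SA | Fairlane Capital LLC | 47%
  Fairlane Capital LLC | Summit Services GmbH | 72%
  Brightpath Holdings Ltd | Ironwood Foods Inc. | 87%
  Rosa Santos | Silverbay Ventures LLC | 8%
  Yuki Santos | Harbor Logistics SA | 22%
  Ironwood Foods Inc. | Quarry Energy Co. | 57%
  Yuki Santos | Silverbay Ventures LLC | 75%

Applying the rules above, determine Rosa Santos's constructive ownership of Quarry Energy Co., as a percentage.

By parent–child attribution (R3), Rosa Santos is treated as also owning Yuki Santos's interest in Harbor Logistics SA, giving 19% + 22% = 41%.
By parent–child attribution (R3), Rosa Santos is treated as also owning Yuki Santos's interest in Silverbay Ventures LLC, giving 8% + 75% = 83%.
By parent–child attribution (R3), Rosa Santos is treated as owning Yuki Santos's 4% interest in Quarry Energy Co.
Chain via Harbor Logistics SA → Fairlane Capital LLC → Summit Services GmbH (R2): 41% × 47% × 72% × 11% = 1.526184% of Quarry Energy Co.
Chain via Silverbay Ventures LLC → Brightpath Holdings Ltd → Ironwood Foods Inc. (R2): 83% × 83% × 87% × 57% = 34.162551% of Quarry Energy Co.
Direct interest in Quarry Energy Co: 4%.
Aggregating (R1): 1.526184% + 34.162551% + 4% = 39.688735%.

39.688735%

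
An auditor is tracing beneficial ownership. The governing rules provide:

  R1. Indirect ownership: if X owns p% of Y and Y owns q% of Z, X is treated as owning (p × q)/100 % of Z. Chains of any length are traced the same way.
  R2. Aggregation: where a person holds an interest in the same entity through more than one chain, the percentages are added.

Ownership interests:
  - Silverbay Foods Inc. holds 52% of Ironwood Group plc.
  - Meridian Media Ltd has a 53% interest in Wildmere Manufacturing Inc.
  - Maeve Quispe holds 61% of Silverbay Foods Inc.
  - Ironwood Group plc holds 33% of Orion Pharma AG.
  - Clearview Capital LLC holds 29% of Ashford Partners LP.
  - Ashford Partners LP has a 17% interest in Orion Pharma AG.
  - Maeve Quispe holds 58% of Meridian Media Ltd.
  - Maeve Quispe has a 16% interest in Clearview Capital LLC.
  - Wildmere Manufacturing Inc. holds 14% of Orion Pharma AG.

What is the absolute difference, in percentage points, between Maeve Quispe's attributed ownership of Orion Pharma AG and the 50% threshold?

Chain via Silverbay Foods Inc. → Ironwood Group plc (R1): 61% × 52% × 33% = 10.4676% of Orion Pharma AG.
Chain via Clearview Capital LLC → Ashford Partners LP (R1): 16% × 29% × 17% = 0.7888% of Orion Pharma AG.
Chain via Meridian Media Ltd → Wildmere Manufacturing Inc. (R1): 58% × 53% × 14% = 4.3036% of Orion Pharma AG.
Aggregating (R2): 10.4676% + 0.7888% + 4.3036% = 15.56%.
15.56% falls short of the 50% threshold by 34.44 percentage points.

34.44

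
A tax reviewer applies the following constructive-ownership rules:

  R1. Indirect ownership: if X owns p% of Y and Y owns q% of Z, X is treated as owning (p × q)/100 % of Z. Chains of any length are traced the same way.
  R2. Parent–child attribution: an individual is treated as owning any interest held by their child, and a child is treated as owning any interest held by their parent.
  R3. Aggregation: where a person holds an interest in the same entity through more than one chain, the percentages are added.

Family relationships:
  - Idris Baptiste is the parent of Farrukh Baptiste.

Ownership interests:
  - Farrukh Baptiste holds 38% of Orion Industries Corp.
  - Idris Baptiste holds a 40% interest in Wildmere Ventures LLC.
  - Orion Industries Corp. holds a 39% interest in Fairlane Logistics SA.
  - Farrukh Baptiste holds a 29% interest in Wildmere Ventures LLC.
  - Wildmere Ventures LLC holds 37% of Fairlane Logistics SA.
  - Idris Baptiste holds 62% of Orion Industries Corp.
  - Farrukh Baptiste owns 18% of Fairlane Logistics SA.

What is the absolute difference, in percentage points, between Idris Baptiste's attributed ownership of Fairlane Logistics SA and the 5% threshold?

77.53

By parent–child attribution (R2), Idris Baptiste is treated as also owning Farrukh Baptiste's interest in Wildmere Ventures LLC, giving 40% + 29% = 69%.
By parent–child attribution (R2), Idris Baptiste is treated as also owning Farrukh Baptiste's interest in Orion Industries Corp, giving 62% + 38% = 100%.
By parent–child attribution (R2), Idris Baptiste is treated as owning Farrukh Baptiste's 18% interest in Fairlane Logistics SA.
Chain via Wildmere Ventures LLC (R1): 69% × 37% = 25.53% of Fairlane Logistics SA.
Chain via Orion Industries Corp. (R1): 100% × 39% = 39% of Fairlane Logistics SA.
Direct interest in Fairlane Logistics SA: 18%.
Aggregating (R3): 25.53% + 39% + 18% = 82.53%.
82.53% exceeds the 5% threshold by 77.53 percentage points.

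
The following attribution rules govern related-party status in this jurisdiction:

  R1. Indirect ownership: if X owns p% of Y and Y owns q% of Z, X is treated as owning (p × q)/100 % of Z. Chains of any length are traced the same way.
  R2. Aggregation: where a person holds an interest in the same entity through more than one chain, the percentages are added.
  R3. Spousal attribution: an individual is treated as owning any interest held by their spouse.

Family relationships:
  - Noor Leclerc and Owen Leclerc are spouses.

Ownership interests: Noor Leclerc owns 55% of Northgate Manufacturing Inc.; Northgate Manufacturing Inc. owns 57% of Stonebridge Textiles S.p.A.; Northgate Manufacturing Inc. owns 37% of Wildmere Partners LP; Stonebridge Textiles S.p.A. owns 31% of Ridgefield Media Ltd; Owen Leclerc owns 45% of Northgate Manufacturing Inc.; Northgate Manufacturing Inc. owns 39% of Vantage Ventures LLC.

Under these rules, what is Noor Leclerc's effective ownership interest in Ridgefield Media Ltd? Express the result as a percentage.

By spousal attribution (R3), Noor Leclerc is treated as also owning Owen Leclerc's interest in Northgate Manufacturing Inc, giving 55% + 45% = 100%.
Chain via Northgate Manufacturing Inc. → Stonebridge Textiles S.p.A. (R1): 100% × 57% × 31% = 17.67% of Ridgefield Media Ltd.

17.67%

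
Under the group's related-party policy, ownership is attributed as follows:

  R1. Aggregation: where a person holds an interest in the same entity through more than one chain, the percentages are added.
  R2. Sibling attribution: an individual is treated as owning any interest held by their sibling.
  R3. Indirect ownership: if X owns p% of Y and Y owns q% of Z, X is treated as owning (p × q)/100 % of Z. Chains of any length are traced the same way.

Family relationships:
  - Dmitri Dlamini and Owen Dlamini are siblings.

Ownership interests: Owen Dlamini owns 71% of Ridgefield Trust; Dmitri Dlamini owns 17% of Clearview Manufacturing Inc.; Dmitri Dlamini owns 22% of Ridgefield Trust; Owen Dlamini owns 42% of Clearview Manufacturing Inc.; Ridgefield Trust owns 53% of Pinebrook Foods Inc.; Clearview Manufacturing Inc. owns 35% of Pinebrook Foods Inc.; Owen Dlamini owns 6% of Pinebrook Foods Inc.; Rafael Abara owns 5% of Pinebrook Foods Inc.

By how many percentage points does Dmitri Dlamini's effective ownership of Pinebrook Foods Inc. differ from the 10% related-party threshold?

By sibling attribution (R2), Dmitri Dlamini is treated as also owning Owen Dlamini's interest in Clearview Manufacturing Inc, giving 17% + 42% = 59%.
By sibling attribution (R2), Dmitri Dlamini is treated as also owning Owen Dlamini's interest in Ridgefield Trust, giving 22% + 71% = 93%.
By sibling attribution (R2), Dmitri Dlamini is treated as owning Owen Dlamini's 6% interest in Pinebrook Foods Inc.
Chain via Clearview Manufacturing Inc. (R3): 59% × 35% = 20.65% of Pinebrook Foods Inc.
Chain via Ridgefield Trust (R3): 93% × 53% = 49.29% of Pinebrook Foods Inc.
Direct interest in Pinebrook Foods Inc: 6%.
Aggregating (R1): 20.65% + 49.29% + 6% = 75.94%.
75.94% exceeds the 10% threshold by 65.94 percentage points.

65.94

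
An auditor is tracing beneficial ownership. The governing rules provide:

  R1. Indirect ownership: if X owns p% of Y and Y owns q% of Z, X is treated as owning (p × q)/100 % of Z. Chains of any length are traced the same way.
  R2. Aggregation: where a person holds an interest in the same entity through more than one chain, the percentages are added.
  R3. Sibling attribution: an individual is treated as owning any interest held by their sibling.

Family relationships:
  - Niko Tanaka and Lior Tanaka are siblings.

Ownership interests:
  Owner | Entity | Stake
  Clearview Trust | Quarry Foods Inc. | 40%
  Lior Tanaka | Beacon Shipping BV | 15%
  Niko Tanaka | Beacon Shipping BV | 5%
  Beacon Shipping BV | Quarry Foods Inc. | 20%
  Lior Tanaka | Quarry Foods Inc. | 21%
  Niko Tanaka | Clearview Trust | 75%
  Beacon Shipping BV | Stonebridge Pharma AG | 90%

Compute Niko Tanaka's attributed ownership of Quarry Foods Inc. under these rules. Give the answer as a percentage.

55%

By sibling attribution (R3), Niko Tanaka is treated as also owning Lior Tanaka's interest in Beacon Shipping BV, giving 5% + 15% = 20%.
By sibling attribution (R3), Niko Tanaka is treated as owning Lior Tanaka's 21% interest in Quarry Foods Inc.
Chain via Beacon Shipping BV (R1): 20% × 20% = 4% of Quarry Foods Inc.
Chain via Clearview Trust (R1): 75% × 40% = 30% of Quarry Foods Inc.
Direct interest in Quarry Foods Inc: 21%.
Aggregating (R2): 4% + 30% + 21% = 55%.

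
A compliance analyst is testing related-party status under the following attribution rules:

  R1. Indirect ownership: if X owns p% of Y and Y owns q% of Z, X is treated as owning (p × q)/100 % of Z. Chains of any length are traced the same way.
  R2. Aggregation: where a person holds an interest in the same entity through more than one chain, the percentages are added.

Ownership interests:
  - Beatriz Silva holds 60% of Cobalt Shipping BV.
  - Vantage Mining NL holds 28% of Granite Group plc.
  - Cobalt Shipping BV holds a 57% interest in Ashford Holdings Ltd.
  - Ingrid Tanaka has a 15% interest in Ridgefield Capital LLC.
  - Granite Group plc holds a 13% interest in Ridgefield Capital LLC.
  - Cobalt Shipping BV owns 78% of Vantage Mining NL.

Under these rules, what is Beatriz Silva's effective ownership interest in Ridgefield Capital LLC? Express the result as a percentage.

1.70352%

Chain via Cobalt Shipping BV → Vantage Mining NL → Granite Group plc (R1): 60% × 78% × 28% × 13% = 1.70352% of Ridgefield Capital LLC.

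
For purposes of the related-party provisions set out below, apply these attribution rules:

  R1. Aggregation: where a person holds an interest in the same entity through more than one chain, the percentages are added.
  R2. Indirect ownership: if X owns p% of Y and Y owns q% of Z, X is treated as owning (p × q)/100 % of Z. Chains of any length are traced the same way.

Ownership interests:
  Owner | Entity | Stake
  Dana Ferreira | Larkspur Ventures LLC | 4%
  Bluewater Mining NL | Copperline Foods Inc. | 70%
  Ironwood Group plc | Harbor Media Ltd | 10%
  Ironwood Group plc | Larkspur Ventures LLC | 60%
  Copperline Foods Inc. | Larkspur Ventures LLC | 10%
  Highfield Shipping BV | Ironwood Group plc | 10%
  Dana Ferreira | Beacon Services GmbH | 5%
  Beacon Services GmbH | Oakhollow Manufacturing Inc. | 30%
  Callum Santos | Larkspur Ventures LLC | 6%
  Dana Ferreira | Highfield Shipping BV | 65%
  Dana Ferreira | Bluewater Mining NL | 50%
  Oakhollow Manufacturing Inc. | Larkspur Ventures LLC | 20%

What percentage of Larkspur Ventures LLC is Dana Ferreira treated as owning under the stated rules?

11.7%

Chain via Highfield Shipping BV → Ironwood Group plc (R2): 65% × 10% × 60% = 3.9% of Larkspur Ventures LLC.
Chain via Bluewater Mining NL → Copperline Foods Inc. (R2): 50% × 70% × 10% = 3.5% of Larkspur Ventures LLC.
Chain via Beacon Services GmbH → Oakhollow Manufacturing Inc. (R2): 5% × 30% × 20% = 0.3% of Larkspur Ventures LLC.
Direct interest in Larkspur Ventures LLC: 4%.
Aggregating (R1): 3.9% + 3.5% + 0.3% + 4% = 11.7%.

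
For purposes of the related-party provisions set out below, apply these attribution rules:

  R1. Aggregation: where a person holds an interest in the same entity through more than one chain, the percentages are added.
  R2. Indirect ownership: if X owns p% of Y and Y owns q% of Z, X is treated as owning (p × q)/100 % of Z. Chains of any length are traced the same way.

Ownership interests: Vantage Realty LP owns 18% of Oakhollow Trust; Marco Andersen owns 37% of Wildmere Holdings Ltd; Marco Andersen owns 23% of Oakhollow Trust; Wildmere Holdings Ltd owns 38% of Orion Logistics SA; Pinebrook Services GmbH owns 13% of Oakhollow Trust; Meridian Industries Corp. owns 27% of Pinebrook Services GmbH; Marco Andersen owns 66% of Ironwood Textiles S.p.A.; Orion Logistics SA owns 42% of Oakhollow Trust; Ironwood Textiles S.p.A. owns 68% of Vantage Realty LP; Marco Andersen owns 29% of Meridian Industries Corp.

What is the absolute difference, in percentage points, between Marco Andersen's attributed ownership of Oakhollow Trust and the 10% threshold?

28.0015

Chain via Ironwood Textiles S.p.A. → Vantage Realty LP (R2): 66% × 68% × 18% = 8.0784% of Oakhollow Trust.
Chain via Wildmere Holdings Ltd → Orion Logistics SA (R2): 37% × 38% × 42% = 5.9052% of Oakhollow Trust.
Chain via Meridian Industries Corp. → Pinebrook Services GmbH (R2): 29% × 27% × 13% = 1.0179% of Oakhollow Trust.
Direct interest in Oakhollow Trust: 23%.
Aggregating (R1): 8.0784% + 5.9052% + 1.0179% + 23% = 38.0015%.
38.0015% exceeds the 10% threshold by 28.0015 percentage points.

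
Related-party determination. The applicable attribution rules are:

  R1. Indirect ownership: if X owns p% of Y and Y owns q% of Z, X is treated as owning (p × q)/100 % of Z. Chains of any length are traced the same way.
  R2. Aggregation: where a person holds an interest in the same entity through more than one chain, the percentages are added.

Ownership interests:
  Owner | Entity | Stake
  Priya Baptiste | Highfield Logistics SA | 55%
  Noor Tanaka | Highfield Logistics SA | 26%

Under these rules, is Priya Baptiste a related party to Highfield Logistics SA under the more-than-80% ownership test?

No

Direct interest in Highfield Logistics SA: 55%.
55% does not exceed the 80% threshold, so Priya is not a related party to Highfield Logistics SA.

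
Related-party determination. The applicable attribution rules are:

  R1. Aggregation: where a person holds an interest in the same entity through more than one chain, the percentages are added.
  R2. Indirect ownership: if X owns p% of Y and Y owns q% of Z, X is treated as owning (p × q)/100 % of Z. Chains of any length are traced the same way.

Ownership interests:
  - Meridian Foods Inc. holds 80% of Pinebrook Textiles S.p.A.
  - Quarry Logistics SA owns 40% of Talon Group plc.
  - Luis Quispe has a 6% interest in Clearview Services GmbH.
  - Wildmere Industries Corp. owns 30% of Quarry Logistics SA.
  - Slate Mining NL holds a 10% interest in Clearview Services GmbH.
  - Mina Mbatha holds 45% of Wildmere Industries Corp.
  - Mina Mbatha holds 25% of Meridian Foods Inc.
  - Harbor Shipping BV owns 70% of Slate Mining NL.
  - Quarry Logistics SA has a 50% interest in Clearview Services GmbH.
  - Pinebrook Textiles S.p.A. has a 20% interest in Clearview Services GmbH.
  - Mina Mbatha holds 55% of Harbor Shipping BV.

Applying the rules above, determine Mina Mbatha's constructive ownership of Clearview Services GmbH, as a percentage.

14.6%

Chain via Harbor Shipping BV → Slate Mining NL (R2): 55% × 70% × 10% = 3.85% of Clearview Services GmbH.
Chain via Meridian Foods Inc. → Pinebrook Textiles S.p.A. (R2): 25% × 80% × 20% = 4% of Clearview Services GmbH.
Chain via Wildmere Industries Corp. → Quarry Logistics SA (R2): 45% × 30% × 50% = 6.75% of Clearview Services GmbH.
Aggregating (R1): 3.85% + 4% + 6.75% = 14.6%.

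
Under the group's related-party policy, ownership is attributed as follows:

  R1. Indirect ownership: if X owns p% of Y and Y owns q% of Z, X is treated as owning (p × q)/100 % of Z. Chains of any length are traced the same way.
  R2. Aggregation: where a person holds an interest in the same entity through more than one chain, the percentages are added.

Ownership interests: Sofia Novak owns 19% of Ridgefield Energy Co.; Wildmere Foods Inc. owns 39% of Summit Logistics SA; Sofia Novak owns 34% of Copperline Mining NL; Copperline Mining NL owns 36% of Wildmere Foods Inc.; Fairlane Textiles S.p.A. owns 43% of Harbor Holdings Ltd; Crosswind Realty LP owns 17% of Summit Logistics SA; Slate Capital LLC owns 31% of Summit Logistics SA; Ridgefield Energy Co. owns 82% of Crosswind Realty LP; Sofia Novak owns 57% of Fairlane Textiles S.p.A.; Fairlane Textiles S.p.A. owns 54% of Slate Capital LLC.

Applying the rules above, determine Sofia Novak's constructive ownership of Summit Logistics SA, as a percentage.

Chain via Copperline Mining NL → Wildmere Foods Inc. (R1): 34% × 36% × 39% = 4.7736% of Summit Logistics SA.
Chain via Fairlane Textiles S.p.A. → Slate Capital LLC (R1): 57% × 54% × 31% = 9.5418% of Summit Logistics SA.
Chain via Ridgefield Energy Co. → Crosswind Realty LP (R1): 19% × 82% × 17% = 2.6486% of Summit Logistics SA.
Aggregating (R2): 4.7736% + 9.5418% + 2.6486% = 16.964%.

16.964%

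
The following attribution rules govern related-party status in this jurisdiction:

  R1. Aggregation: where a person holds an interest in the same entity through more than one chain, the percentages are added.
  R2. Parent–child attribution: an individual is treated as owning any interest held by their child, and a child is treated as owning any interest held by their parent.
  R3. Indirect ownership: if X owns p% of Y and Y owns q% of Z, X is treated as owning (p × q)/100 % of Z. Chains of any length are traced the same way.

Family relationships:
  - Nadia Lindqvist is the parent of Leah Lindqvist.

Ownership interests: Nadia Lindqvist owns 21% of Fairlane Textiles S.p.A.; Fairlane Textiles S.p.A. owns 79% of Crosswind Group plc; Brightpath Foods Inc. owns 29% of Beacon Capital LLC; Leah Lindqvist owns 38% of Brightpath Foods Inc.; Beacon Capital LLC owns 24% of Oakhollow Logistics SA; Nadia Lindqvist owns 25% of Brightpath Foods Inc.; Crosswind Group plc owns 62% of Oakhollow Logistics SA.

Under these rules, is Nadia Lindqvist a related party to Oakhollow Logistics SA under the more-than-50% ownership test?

By parent–child attribution (R2), Nadia Lindqvist is treated as also owning Leah Lindqvist's interest in Brightpath Foods Inc, giving 25% + 38% = 63%.
Chain via Fairlane Textiles S.p.A. → Crosswind Group plc (R3): 21% × 79% × 62% = 10.2858% of Oakhollow Logistics SA.
Chain via Brightpath Foods Inc. → Beacon Capital LLC (R3): 63% × 29% × 24% = 4.3848% of Oakhollow Logistics SA.
Aggregating (R1): 10.2858% + 4.3848% = 14.6706%.
14.6706% does not exceed the 50% threshold, so Nadia is not a related party to Oakhollow Logistics SA.

No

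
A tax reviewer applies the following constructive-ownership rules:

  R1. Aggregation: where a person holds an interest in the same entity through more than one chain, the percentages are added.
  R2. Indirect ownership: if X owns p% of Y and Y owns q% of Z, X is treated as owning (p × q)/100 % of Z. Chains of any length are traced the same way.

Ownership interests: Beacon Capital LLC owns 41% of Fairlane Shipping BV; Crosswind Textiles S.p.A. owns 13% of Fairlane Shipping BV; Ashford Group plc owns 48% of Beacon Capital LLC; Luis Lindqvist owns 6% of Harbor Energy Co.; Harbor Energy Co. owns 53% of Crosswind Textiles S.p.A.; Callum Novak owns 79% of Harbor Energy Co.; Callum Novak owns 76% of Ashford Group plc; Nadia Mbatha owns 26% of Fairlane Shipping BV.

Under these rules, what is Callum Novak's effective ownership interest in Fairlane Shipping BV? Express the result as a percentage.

20.3999%

Chain via Ashford Group plc → Beacon Capital LLC (R2): 76% × 48% × 41% = 14.9568% of Fairlane Shipping BV.
Chain via Harbor Energy Co. → Crosswind Textiles S.p.A. (R2): 79% × 53% × 13% = 5.4431% of Fairlane Shipping BV.
Aggregating (R1): 14.9568% + 5.4431% = 20.3999%.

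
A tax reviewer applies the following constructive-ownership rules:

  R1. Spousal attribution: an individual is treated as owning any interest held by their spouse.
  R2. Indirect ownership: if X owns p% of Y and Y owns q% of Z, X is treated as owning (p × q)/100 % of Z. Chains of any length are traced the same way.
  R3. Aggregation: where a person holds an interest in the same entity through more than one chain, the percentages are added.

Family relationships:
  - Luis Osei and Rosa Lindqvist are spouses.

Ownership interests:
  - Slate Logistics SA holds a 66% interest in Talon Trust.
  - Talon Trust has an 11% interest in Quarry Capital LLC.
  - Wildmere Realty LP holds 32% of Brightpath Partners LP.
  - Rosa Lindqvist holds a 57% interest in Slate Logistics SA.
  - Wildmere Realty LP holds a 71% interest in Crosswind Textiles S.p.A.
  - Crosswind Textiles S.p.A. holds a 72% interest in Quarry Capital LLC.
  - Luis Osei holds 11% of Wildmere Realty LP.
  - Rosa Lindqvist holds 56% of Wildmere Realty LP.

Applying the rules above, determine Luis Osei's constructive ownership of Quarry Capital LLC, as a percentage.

38.3886%

By spousal attribution (R1), Luis Osei is treated as also owning Rosa Lindqvist's interest in Wildmere Realty LP, giving 11% + 56% = 67%.
By spousal attribution (R1), Luis Osei is treated as owning Rosa Lindqvist's 57% interest in Slate Logistics SA.
Chain via Wildmere Realty LP → Crosswind Textiles S.p.A. (R2): 67% × 71% × 72% = 34.2504% of Quarry Capital LLC.
Chain via Slate Logistics SA → Talon Trust (R2): 57% × 66% × 11% = 4.1382% of Quarry Capital LLC.
Aggregating (R3): 34.2504% + 4.1382% = 38.3886%.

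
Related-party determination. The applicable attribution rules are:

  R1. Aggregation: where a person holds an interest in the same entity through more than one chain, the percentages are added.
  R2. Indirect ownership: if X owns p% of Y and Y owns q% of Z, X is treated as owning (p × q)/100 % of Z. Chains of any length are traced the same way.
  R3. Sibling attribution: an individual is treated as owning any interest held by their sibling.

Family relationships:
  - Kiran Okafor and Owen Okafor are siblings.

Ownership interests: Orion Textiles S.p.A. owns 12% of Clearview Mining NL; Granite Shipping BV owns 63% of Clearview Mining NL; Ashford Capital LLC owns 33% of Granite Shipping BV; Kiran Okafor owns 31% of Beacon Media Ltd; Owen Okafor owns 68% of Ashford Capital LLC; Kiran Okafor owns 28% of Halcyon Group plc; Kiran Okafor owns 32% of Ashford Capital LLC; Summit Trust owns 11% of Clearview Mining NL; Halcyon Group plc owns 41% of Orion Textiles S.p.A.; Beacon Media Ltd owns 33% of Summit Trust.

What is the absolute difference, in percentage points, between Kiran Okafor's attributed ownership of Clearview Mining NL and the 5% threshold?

18.2929

By sibling attribution (R3), Kiran Okafor is treated as also owning Owen Okafor's interest in Ashford Capital LLC, giving 32% + 68% = 100%.
Chain via Beacon Media Ltd → Summit Trust (R2): 31% × 33% × 11% = 1.1253% of Clearview Mining NL.
Chain via Halcyon Group plc → Orion Textiles S.p.A. (R2): 28% × 41% × 12% = 1.3776% of Clearview Mining NL.
Chain via Ashford Capital LLC → Granite Shipping BV (R2): 100% × 33% × 63% = 20.79% of Clearview Mining NL.
Aggregating (R1): 1.1253% + 1.3776% + 20.79% = 23.2929%.
23.2929% exceeds the 5% threshold by 18.2929 percentage points.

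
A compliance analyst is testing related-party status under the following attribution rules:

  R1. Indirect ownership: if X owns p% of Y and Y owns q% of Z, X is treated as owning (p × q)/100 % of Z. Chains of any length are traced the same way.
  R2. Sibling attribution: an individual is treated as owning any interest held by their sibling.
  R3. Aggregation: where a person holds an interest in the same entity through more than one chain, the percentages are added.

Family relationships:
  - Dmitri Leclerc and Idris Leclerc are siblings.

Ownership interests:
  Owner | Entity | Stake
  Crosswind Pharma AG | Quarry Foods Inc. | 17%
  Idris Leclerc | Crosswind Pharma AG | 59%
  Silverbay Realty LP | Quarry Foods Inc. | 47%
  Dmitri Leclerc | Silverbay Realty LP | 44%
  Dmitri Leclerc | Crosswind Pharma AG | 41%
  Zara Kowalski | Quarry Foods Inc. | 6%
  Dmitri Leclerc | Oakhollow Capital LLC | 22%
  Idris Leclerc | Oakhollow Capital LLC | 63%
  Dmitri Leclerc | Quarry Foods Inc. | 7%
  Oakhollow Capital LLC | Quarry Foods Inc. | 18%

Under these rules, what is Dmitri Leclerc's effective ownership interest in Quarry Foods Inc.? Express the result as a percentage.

59.98%

By sibling attribution (R2), Dmitri Leclerc is treated as also owning Idris Leclerc's interest in Crosswind Pharma AG, giving 41% + 59% = 100%.
By sibling attribution (R2), Dmitri Leclerc is treated as also owning Idris Leclerc's interest in Oakhollow Capital LLC, giving 22% + 63% = 85%.
Chain via Crosswind Pharma AG (R1): 100% × 17% = 17% of Quarry Foods Inc.
Chain via Silverbay Realty LP (R1): 44% × 47% = 20.68% of Quarry Foods Inc.
Chain via Oakhollow Capital LLC (R1): 85% × 18% = 15.3% of Quarry Foods Inc.
Direct interest in Quarry Foods Inc: 7%.
Aggregating (R3): 17% + 20.68% + 15.3% + 7% = 59.98%.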